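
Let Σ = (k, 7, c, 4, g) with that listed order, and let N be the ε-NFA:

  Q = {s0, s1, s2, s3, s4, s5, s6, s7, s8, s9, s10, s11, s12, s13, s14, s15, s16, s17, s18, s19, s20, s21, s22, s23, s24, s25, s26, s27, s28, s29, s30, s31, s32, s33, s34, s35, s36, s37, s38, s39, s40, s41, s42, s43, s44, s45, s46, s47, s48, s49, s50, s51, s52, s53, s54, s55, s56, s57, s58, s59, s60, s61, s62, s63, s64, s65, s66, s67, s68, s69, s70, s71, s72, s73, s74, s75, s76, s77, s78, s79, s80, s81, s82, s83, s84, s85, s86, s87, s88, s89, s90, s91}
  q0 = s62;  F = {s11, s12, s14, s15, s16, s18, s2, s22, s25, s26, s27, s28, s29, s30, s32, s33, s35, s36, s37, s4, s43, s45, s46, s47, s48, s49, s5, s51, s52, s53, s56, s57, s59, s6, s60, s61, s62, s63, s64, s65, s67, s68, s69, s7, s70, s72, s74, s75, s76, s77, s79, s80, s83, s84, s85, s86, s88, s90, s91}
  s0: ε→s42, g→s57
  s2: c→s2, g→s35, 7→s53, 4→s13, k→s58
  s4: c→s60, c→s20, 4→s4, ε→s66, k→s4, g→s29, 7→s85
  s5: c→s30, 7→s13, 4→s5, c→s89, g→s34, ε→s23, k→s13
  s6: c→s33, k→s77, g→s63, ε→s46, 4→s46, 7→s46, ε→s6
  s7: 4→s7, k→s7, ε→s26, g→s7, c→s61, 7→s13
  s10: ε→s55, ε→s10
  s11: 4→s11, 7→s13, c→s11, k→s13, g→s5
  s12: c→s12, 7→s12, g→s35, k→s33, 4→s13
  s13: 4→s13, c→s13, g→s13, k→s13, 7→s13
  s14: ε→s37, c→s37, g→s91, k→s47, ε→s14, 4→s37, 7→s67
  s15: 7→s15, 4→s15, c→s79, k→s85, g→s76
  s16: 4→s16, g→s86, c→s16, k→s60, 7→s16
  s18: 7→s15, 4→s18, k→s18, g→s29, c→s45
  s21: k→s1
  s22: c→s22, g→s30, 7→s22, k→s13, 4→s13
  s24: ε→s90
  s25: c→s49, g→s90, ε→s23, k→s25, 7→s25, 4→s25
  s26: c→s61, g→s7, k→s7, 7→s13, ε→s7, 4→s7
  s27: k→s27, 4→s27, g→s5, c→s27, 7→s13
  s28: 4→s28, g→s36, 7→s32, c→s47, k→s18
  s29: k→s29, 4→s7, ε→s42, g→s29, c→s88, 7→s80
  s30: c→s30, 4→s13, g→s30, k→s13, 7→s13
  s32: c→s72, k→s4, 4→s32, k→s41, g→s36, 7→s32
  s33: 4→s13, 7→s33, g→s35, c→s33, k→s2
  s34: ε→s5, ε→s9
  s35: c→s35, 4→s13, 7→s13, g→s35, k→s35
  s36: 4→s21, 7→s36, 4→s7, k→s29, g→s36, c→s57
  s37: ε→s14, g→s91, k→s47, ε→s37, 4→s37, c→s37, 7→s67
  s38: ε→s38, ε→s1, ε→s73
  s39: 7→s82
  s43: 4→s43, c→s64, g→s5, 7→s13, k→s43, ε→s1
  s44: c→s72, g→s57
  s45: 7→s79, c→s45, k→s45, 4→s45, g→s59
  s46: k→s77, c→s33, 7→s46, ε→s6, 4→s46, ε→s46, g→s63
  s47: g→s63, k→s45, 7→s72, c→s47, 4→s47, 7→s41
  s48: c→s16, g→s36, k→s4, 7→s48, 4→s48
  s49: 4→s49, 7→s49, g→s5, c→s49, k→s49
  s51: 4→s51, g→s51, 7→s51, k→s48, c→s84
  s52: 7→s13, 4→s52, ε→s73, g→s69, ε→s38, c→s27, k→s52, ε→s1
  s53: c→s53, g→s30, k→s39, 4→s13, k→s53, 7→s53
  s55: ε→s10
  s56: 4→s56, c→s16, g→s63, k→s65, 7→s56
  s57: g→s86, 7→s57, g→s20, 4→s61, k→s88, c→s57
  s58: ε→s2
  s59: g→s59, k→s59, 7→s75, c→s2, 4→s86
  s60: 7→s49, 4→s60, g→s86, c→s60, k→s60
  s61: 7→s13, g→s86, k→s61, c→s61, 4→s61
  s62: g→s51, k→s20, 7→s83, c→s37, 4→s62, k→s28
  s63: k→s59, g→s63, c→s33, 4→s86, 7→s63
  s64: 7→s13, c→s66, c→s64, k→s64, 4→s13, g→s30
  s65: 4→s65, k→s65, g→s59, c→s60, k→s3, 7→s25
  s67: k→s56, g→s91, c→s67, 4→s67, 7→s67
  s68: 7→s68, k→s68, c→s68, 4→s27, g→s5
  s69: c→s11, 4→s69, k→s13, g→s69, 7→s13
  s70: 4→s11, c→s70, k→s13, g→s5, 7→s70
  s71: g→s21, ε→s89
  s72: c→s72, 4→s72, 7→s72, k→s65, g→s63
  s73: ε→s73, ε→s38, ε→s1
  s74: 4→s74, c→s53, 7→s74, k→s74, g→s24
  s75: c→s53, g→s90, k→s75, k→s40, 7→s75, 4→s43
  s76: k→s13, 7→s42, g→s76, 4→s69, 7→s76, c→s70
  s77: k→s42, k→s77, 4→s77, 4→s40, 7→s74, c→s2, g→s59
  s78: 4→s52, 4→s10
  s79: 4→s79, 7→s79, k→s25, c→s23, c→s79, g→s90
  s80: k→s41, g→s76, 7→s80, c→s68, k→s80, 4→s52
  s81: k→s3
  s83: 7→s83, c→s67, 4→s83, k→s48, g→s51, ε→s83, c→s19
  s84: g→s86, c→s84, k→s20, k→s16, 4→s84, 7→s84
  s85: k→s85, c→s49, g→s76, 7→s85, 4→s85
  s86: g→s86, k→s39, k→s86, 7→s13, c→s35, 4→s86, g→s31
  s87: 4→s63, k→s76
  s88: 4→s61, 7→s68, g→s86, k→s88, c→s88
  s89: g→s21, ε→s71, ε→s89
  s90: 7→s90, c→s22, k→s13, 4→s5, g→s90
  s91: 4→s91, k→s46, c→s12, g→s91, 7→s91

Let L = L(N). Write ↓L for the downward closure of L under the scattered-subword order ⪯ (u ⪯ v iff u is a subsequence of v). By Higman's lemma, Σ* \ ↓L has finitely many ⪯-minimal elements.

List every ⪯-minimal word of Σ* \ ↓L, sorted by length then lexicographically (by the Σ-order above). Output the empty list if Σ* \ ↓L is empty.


Antichain: [kg47, cgc4, gcg7, kk7gk, 7kcg7].

|Q|=92, |F|=59, |δ|=368 (36 ε).
min D↑ (57 st, q0=0, F={36}): 0:k→1,7→2,c→3,4→0,g→4 1:k→5,7→6,c→7,4→1,g→8 2:k→9,7→2,c→10,4→2,g→4 3:k→7,7→10,c→3,4→3,g→11 4:k→9,7→4,c→12,4→4,g→4 5:k→5,7→13,c→14,4→5,g→15 6:k→16,7→6,c→17,4→6,g→8 7:k→14,7→17,c→7,4→7,g→18 8:k→15,7→8,c→19,4→20,g→8 9:k→16,7→9,c→21,4→9,g→8 10:k→22,7→10,c→10,4→10,g→11 11:k→23,7→11,c→24,4→11,g→11 12:k→21,7→12,c→12,4→12,g→25 13:k→26,7→13,c→27,4→13,g→28 14:k→14,7→27,c→14,4→14,g→29 15:k→15,7→30,c→31,4→20,g→15 16:k→16,7→26,c→32,4→16,g→15 17:k→33,7→17,c→17,4→17,g→18 18:k→29,7→18,c→34,4→25,g→18 19:k→31,7→19,c→19,4→35,g→25 20:k→20,7→36,c→35,4→20,g→20 21:k→32,7→21,c→21,4→21,g→25 22:k→33,7→22,c→21,4→22,g→18 23:k→37,7→23,c→34,4→23,g→18 24:k→34,7→24,c→24,4→36,g→38 25:k→25,7→36,c→38,4→25,g→25 26:k→26,7→26,c→39,4→26,g→28 27:k→40,7→27,c→27,4→27,g→41 28:k→36,7→28,c→42,4→43,g→28 29:k→29,7→44,c→45,4→25,g→29 30:k→30,7→30,c→46,4→47,g→28 31:k→31,7→46,c→31,4→35,g→25 32:k→32,7→39,c→32,4→32,g→25 33:k→33,7→40,c→32,4→33,g→29 34:k→45,7→34,c→34,4→36,g→38 35:k→35,7→36,c→35,4→35,g→25 36:k→36,7→36,c→36,4→36,g→36 37:k→37,7→48,c→45,4→37,g→29 38:k→38,7→36,c→38,4→36,g→38 39:k→39,7→39,c→39,4→39,g→49 40:k→40,7→40,c→39,4→40,g→41 41:k→36,7→41,c→50,4→49,g→41 42:k→36,7→42,c→42,4→51,g→49 43:k→36,7→36,c→51,4→43,g→43 44:k→44,7→44,c→52,4→53,g→41 45:k→45,7→52,c→45,4→36,g→38 46:k→46,7→46,c→46,4→54,g→49 47:k→47,7→36,c→54,4→47,g→43 48:k→48,7→48,c→52,4→48,g→41 49:k→36,7→36,c→55,4→49,g→49 50:k→36,7→50,c→50,4→36,g→55 51:k→36,7→36,c→51,4→51,g→49 52:k→52,7→52,c→52,4→36,g→55 53:k→53,7→36,c→56,4→53,g→49 54:k→54,7→36,c→54,4→54,g→49 55:k→36,7→36,c→55,4→36,g→55 56:k→56,7→36,c→56,4→36,g→55 [Hopcroft].
'kg47': run [81, 71, 49, 27, 2] end={s13,s82} ∉↓L; 4/4 deletions ∈↓L.
'cgc4': |S_i|=[81, 61, 37, 17, 1] end={s13} rej; 4/4 single-dels accept.
'gcg7': run [81, 63, 35, 16, 2] end={s13,s82} — reject; 4/4 single-dels accept.
'kk7gk': run [81, 71, 58, 39, 18, 2] end={s1,s13} ∉↓L; 5/5 del acc.
'7kcg7': run [81, 74, 63, 33, 16, 2] end={s13,s82} — reject; 5/5 deletions ∈↓L.
5 obstructions.


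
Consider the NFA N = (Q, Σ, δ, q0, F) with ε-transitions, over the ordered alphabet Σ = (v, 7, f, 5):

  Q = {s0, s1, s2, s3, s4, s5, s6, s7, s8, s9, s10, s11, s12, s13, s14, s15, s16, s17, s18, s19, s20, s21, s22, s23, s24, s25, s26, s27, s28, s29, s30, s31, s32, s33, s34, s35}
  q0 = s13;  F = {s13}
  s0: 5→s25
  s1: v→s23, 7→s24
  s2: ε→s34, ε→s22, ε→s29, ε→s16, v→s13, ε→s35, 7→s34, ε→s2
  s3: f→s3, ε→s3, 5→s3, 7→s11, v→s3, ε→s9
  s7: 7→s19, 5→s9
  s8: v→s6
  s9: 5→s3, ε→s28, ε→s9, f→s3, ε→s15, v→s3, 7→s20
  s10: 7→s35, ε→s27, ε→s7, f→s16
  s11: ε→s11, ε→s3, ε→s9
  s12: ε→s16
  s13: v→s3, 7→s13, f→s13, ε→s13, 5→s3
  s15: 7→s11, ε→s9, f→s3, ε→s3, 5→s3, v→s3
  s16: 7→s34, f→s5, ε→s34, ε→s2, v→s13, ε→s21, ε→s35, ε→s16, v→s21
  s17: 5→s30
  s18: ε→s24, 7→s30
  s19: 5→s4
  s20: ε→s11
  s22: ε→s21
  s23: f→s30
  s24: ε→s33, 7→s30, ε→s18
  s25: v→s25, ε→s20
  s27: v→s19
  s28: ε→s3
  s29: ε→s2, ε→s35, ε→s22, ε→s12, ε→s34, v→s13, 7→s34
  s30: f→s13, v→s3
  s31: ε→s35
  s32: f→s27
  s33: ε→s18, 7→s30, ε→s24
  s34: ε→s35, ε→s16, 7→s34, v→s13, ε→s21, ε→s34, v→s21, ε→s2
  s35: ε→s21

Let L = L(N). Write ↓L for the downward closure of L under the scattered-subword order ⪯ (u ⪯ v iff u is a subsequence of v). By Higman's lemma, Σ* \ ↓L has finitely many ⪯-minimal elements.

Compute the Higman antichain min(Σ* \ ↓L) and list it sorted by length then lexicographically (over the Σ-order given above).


A = [v, 5].

|Q|=36, |F|=1, |δ|=92 (46 ε).
min D↑ (2 st, q0=0, F={1}): 0:v→1,7→0,f→0,5→1 1:v→1,7→1,f→1,5→1 [Hopcroft].
'v': N↓-sim [7, 6] end={s11,s15,s20,s28,s3,s9} ∉↓L; 1/1 deletions ∈↓L.
'5': run [7, 6] end={s11,s15,s20,s28,s3,s9} ∉↓L; 1/1 del acc.
2 minimals (antichain).


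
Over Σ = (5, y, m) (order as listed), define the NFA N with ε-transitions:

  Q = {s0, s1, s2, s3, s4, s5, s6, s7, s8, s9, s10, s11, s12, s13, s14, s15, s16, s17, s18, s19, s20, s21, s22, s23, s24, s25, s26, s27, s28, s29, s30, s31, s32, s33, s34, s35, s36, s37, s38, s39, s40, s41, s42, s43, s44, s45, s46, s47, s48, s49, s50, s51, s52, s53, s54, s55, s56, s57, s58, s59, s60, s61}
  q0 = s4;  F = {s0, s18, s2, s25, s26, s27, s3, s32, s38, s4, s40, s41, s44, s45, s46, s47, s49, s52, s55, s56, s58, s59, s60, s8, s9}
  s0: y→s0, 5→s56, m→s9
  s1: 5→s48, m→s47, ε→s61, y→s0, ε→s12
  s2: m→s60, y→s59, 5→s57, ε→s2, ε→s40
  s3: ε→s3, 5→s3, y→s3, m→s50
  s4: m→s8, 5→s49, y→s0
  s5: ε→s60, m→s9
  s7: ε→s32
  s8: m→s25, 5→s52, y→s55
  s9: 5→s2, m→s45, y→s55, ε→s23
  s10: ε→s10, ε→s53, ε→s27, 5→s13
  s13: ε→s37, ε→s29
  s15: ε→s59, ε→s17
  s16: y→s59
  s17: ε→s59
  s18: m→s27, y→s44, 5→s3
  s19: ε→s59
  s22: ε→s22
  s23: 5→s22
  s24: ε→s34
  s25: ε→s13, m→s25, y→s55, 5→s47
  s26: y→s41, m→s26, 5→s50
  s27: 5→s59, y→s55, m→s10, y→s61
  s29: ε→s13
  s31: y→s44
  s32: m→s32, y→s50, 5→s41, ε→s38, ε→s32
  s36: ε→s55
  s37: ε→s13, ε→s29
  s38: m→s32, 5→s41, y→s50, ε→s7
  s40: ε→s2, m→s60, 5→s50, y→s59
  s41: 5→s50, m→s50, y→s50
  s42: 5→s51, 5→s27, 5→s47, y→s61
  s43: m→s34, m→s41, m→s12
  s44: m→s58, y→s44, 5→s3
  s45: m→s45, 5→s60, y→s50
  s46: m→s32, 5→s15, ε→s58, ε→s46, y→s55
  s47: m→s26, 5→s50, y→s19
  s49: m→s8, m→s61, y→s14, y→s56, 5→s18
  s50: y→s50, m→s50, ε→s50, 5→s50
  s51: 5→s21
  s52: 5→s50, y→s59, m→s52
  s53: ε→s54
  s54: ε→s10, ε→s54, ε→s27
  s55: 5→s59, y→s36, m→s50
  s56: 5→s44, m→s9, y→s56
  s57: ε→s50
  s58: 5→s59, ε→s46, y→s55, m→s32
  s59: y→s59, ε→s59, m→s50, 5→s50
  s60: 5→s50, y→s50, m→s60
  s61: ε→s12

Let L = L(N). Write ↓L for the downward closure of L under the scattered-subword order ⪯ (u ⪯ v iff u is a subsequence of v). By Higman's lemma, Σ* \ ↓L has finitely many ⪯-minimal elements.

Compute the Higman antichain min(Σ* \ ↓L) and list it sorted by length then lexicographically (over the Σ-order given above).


A = [m55, mym, 555m, ymmy, mm5myy].

|Q|=62, |F|=25, |δ|=136 (39 ε).
min D↑ (23 st, q0=0, F={15}): 0:5→1,y→2,m→3 1:5→4,y→5,m→3 2:5→5,y→2,m→6 3:5→7,y→8,m→9 4:5→10,y→11,m→12 5:5→11,y→5,m→6 6:5→13,y→8,m→14 7:5→15,y→16,m→7 8:5→16,y→8,m→15 9:5→17,y→8,m→9 10:5→10,y→10,m→15 11:5→10,y→11,m→18 12:5→16,y→8,m→12 13:5→15,y→16,m→19 14:5→19,y→15,m→14 15:5→15,y→15,m→15 16:5→15,y→16,m→15 17:5→15,y→16,m→20 18:5→16,y→8,m→21 19:5→15,y→15,m→19 20:5→15,y→22,m→20 21:5→22,y→15,m→21 22:5→15,y→15,m→15 [Hopcroft].
'm55': N↓-sim [43, 35, 17, 2] end={s50,s57} ∉↓L; 3/3 deletions ∈↓L.
'mym': N↓-sim [43, 35, 8, 1] end={s50} ∉↓L; 3/3 deletions ∈↓L.
'555m': |S_i|=[43, 41, 33, 10, 1] end={s50} ∉↓L; 4/4 del acc.
'ymmy': N↓-sim [43, 28, 20, 7, 1] end={s50} ∉↓L; 4/4 del acc.
'mm5myy': N↓-sim [43, 35, 24, 10, 4, 2, 1] end={s50} ∉↓L; 6/6 deletions ∈↓L.
5 obstructions.


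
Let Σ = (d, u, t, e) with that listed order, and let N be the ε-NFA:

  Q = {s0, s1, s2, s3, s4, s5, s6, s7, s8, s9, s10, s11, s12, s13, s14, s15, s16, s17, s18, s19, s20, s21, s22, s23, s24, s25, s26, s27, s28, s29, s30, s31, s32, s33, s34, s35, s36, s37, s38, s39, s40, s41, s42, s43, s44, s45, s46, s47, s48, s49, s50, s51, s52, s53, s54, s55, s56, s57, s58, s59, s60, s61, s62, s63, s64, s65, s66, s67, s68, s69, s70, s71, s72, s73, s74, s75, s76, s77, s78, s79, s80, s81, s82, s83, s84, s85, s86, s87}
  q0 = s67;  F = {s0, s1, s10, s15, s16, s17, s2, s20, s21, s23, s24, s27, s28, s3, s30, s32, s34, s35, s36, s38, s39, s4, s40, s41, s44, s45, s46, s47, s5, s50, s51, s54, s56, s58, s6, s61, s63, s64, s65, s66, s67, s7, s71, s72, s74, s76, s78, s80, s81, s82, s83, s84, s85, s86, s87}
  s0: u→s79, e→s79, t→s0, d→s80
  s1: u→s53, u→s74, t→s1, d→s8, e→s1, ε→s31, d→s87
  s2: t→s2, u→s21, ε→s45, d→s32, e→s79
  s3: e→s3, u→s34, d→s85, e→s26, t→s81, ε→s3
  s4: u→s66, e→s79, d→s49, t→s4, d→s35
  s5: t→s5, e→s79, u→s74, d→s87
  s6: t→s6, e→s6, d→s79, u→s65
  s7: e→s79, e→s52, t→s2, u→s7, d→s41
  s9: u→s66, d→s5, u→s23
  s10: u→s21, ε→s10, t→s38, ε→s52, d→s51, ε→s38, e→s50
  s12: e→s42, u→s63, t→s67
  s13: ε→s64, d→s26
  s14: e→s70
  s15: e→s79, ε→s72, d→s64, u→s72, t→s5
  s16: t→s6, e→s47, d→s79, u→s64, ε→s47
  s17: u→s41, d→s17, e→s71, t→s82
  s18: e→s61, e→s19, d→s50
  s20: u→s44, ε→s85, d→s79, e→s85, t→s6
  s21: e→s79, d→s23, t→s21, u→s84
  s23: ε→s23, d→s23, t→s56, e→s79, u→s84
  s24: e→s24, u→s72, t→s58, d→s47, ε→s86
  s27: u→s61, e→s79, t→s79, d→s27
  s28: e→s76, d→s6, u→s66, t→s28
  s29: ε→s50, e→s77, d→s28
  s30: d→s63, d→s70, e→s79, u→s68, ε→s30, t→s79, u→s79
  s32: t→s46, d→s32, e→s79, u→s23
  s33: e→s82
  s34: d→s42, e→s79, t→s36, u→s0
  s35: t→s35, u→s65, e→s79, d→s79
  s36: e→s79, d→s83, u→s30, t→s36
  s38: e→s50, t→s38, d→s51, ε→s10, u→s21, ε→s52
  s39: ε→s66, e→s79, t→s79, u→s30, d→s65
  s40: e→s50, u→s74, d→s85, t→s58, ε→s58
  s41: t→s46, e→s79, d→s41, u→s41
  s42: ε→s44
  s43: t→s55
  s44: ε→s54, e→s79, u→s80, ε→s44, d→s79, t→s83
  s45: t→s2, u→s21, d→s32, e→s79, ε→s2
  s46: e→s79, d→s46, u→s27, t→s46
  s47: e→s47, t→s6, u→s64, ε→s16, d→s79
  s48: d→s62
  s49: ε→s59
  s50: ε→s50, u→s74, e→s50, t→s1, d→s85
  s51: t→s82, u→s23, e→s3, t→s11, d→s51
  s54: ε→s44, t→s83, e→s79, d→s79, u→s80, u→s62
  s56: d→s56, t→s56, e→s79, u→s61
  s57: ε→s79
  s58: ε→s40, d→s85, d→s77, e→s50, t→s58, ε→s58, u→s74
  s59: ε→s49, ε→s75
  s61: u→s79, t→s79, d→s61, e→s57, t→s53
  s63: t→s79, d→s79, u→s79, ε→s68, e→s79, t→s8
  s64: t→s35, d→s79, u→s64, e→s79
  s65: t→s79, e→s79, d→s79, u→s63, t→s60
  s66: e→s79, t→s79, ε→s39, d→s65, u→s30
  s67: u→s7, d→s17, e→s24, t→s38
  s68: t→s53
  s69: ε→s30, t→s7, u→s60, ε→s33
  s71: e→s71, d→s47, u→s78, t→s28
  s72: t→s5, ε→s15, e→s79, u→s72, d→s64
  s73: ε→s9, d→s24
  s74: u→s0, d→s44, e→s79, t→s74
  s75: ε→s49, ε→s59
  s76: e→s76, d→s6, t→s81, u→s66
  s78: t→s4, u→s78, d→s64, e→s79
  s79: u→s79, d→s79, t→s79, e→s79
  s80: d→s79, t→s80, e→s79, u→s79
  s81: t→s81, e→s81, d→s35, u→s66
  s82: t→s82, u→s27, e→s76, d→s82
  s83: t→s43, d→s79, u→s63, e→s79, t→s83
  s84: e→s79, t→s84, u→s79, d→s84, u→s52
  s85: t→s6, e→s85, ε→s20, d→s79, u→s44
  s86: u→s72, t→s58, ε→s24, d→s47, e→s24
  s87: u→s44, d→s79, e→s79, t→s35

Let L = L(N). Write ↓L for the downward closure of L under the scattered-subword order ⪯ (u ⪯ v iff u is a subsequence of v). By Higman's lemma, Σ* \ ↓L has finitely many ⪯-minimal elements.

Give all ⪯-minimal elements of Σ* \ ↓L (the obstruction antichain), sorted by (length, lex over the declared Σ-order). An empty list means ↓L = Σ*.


Antichain: [ue, edd, dtut, tuuu, tetde].

|Q|=88, |F|=55, |δ|=300 (41 ε).
min D↑ (47 st, q0=0, F={9}): 0:d→1,u→2,t→3,e→4 1:d→1,u→5,t→6,e→7 2:d→5,u→2,t→8,e→9 3:d→10,u→11,t→3,e→12 4:d→13,u→14,t→15,e→4 5:d→5,u→5,t→16,e→9 6:d→6,u→17,t→6,e→18 7:d→13,u→19,t→20,e→7 8:d→21,u→11,t→8,e→9 9:d→9,u→9,t→9,e→9 10:d→10,u→22,t→6,e→23 11:d→22,u→24,t→11,e→9 12:d→25,u→26,t→27,e→12 13:d→9,u→28,t→29,e→13 14:d→28,u→14,t→30,e→9 15:d→25,u→26,t→15,e→12 16:d→16,u→17,t→16,e→9 17:d→17,u→31,t→9,e→9 18:d→29,u→32,t→33,e→18 19:d→28,u→19,t→34,e→9 20:d→29,u→32,t→20,e→18 21:d→21,u→22,t→16,e→9 22:d→22,u→24,t→35,e→9 23:d→25,u→36,t→33,e→23 24:d→24,u→9,t→24,e→9 25:d→9,u→37,t→29,e→25 26:d→37,u→38,t→26,e→9 27:d→39,u→26,t→27,e→27 28:d→9,u→28,t→40,e→9 29:d→9,u→41,t→29,e→29 30:d→39,u→26,t→30,e→9 31:d→31,u→9,t→9,e→9 32:d→41,u→42,t→9,e→9 33:d→40,u→32,t→33,e→33 34:d→40,u→32,t→34,e→9 35:d→35,u→31,t→35,e→9 36:d→37,u→38,t→43,e→9 37:d→9,u→44,t→45,e→9 38:d→44,u→9,t→38,e→9 39:d→9,u→37,t→40,e→9 40:d→9,u→41,t→40,e→9 41:d→9,u→46,t→9,e→9 42:d→46,u→9,t→9,e→9 43:d→45,u→42,t→43,e→9 44:d→9,u→9,t→44,e→9 45:d→9,u→46,t→45,e→9 46:d→9,u→9,t→9,e→9 (ε-aug+det+¬).
'ue': run [74, 48, 3] end={s52,s57,s79} — reject; 2/2 del acc.
'edd': |S_i|=[74, 55, 28, 1] end={s79} rej; 3/3 deletions ∈↓L.
'dtut': |S_i|=[74, 56, 35, 15, 4] end={s53,s60,s79,s8} ∉↓L; 4/4 single-dels accept.
'tuuu': |S_i|=[74, 61, 31, 14, 4] end={s52,s53,s68,s79} rej; 4/4 deletions ∈↓L.
'tetde': |S_i|=[74, 61, 36, 27, 17, 1] end={s79} ∉↓L; 5/5 del acc.
5 minimals (antichain).


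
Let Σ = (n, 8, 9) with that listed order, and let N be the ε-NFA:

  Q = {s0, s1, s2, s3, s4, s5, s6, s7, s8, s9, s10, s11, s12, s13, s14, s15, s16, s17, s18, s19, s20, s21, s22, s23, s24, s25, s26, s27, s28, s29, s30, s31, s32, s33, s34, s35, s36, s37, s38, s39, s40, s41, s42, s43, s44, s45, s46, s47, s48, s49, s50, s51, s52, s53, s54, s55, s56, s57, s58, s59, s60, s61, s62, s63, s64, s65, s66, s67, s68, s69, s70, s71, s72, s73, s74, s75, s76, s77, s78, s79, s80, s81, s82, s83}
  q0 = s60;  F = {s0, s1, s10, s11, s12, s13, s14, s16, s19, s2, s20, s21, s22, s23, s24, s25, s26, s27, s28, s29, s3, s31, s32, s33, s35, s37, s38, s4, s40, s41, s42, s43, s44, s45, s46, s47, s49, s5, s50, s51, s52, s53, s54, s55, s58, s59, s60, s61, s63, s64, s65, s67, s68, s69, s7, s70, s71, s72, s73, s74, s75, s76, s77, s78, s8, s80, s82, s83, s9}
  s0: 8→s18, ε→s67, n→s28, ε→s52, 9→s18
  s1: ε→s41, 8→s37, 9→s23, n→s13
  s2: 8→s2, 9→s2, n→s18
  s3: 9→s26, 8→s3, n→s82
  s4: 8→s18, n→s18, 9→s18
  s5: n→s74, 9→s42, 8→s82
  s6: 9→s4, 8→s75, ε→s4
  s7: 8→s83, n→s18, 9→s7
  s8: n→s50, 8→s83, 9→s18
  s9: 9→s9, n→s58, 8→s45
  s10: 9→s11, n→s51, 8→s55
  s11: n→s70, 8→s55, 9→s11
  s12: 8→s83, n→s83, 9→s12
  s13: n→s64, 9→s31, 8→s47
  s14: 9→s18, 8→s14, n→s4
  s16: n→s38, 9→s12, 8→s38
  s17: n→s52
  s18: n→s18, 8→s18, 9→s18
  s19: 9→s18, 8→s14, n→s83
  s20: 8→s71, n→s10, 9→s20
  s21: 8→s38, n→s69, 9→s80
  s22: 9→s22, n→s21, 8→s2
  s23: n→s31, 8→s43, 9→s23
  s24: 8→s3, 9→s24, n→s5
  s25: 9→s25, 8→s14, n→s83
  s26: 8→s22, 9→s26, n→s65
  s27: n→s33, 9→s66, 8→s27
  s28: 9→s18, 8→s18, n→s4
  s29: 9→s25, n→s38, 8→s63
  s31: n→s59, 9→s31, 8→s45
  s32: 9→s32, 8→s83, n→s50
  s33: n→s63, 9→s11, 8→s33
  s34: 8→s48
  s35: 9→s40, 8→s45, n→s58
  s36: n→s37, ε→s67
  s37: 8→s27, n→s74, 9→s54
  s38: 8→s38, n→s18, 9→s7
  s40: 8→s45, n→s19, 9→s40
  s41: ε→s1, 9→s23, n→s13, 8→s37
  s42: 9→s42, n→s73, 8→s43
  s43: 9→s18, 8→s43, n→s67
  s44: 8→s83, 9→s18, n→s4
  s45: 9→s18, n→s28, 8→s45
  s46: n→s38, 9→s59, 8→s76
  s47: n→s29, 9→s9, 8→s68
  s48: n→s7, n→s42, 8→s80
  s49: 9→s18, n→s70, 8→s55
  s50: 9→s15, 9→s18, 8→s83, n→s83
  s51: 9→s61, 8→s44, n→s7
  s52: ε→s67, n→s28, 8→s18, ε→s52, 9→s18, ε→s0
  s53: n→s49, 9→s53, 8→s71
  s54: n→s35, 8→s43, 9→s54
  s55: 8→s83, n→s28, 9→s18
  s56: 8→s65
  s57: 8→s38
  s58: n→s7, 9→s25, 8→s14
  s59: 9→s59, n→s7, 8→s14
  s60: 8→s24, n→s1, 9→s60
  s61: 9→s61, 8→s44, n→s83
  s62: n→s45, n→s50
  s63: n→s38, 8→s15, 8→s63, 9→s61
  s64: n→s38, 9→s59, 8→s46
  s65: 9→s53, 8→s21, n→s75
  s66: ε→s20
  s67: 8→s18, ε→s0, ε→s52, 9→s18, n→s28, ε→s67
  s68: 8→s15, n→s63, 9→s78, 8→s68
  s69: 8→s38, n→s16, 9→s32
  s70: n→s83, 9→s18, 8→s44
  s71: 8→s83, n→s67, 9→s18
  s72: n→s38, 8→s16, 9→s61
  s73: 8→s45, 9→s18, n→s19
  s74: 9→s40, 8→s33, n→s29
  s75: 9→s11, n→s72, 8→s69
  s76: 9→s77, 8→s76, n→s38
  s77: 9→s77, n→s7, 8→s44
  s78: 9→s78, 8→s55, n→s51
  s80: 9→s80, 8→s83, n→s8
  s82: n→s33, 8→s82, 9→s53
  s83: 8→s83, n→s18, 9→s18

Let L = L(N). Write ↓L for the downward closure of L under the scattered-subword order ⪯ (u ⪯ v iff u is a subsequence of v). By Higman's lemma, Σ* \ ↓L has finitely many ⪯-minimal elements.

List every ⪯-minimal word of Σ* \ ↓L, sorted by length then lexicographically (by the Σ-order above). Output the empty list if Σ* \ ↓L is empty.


min(Σ*\↓L) = [n989, nnnnn, n98n8, 8n9n9, 88988n].

|Q|=84, |F|=69, |δ|=238 (13 ε).
min D↑ (67 st, q0=0, F={30}): 0:n→1,8→2,9→0 1:n→3,8→4,9→5 2:n→6,8→7,9→2 3:n→8,8→9,9→10 4:n→11,8→12,9→13 5:n→10,8→14,9→5 6:n→11,8→15,9→16 7:n→15,8→7,9→17 8:n→18,8→19,9→20 9:n→21,8→22,9→23 10:n→20,8→24,9→10 11:n→21,8→25,9→26 12:n→25,8→12,9→27 13:n→28,8→14,9→13 14:n→29,8→14,9→30 15:n→25,8→15,9→31 16:n→32,8→14,9→16 17:n→33,8→34,9→17 18:n→30,8→18,9→35 19:n→18,8→36,9→20 20:n→35,8→37,9→20 21:n→18,8→38,9→39 22:n→38,8→22,9→40 23:n→41,8→24,9→23 24:n→42,8→24,9→30 25:n→38,8→25,9→43 26:n→44,8→24,9→26 27:n→45,8→46,9→27 28:n→41,8→24,9→26 29:n→42,8→30,9→30 30:n→30,8→30,9→30 31:n→47,8→46,9→31 32:n→44,8→24,9→30 33:n→48,8→49,9→31 34:n→49,8→50,9→34 35:n→30,8→51,9→35 36:n→18,8→36,9→52 37:n→53,8→37,9→30 38:n→18,8→38,9→54 39:n→51,8→37,9→39 40:n→55,8→56,9→40 41:n→35,8→37,9→39 42:n→53,8→30,9→30 43:n→57,8→56,9→43 44:n→51,8→37,9→30 45:n→55,8→56,9→43 46:n→29,8→51,9→30 47:n→57,8→56,9→30 48:n→58,8→59,9→43 49:n→59,8→18,9→60 50:n→30,8→50,9→50 51:n→30,8→51,9→30 52:n→35,8→61,9→52 53:n→30,8→30,9→30 54:n→51,8→61,9→54 55:n→35,8→61,9→54 56:n→42,8→51,9→30 57:n→51,8→61,9→30 58:n→18,8→62,9→54 59:n→62,8→18,9→63 60:n→64,8→51,9→60 61:n→53,8→51,9→30 62:n→18,8→18,9→65 63:n→66,8→51,9→63 64:n→66,8→51,9→30 65:n→51,8→51,9→65 66:n→51,8→51,9→30 [Hopcroft].
'n989': |S_i|=[72, 66, 43, 13, 1] end={s18} ∉↓L; 4/4 del acc.
'nnnnn': run [72, 66, 49, 26, 5, 1] end={s18} rej; 5/5 single-dels accept.
'n98n8': N↓-sim [72, 66, 43, 13, 6, 1] end={s18} ∉↓L; 5/5 deletions ∈↓L.
'8n9n9': run [72, 65, 47, 30, 18, 2] end={s15,s18} ∉↓L; 5/5 single-dels accept.
'88988n': run [72, 65, 48, 38, 23, 5, 1] end={s18} ∉↓L; 6/6 single-dels accept.
5 obstructions.


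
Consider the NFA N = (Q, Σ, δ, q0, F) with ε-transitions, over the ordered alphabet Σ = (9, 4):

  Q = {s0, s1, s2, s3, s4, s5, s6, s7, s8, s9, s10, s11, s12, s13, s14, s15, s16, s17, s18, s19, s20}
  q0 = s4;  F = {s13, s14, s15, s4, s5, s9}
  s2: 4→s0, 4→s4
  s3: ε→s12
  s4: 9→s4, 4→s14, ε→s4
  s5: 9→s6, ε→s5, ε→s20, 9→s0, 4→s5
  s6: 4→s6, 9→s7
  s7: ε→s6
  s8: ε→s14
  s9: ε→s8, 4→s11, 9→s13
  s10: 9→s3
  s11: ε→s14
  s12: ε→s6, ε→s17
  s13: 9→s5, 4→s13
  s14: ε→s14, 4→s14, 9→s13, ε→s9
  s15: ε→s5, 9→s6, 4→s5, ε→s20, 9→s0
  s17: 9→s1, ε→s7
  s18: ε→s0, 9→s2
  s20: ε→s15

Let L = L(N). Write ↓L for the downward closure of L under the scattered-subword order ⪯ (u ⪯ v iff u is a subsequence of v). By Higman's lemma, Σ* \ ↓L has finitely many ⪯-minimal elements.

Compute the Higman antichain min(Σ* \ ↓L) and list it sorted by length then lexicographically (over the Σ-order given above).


|Q|=21, |F|=6, |δ|=38 (17 ε).
min D↑ (5 st, q0=0, F={4}): 0:9→0,4→1 1:9→2,4→1 2:9→3,4→2 3:9→4,4→3 4:9→4,4→4 [Hopcroft].
'4999': N↓-sim [12, 11, 7, 6, 3] end={s0,s6,s7} rej; 4/4 deletions ∈↓L.
1 minimals (antichain).

Antichain: [4999].


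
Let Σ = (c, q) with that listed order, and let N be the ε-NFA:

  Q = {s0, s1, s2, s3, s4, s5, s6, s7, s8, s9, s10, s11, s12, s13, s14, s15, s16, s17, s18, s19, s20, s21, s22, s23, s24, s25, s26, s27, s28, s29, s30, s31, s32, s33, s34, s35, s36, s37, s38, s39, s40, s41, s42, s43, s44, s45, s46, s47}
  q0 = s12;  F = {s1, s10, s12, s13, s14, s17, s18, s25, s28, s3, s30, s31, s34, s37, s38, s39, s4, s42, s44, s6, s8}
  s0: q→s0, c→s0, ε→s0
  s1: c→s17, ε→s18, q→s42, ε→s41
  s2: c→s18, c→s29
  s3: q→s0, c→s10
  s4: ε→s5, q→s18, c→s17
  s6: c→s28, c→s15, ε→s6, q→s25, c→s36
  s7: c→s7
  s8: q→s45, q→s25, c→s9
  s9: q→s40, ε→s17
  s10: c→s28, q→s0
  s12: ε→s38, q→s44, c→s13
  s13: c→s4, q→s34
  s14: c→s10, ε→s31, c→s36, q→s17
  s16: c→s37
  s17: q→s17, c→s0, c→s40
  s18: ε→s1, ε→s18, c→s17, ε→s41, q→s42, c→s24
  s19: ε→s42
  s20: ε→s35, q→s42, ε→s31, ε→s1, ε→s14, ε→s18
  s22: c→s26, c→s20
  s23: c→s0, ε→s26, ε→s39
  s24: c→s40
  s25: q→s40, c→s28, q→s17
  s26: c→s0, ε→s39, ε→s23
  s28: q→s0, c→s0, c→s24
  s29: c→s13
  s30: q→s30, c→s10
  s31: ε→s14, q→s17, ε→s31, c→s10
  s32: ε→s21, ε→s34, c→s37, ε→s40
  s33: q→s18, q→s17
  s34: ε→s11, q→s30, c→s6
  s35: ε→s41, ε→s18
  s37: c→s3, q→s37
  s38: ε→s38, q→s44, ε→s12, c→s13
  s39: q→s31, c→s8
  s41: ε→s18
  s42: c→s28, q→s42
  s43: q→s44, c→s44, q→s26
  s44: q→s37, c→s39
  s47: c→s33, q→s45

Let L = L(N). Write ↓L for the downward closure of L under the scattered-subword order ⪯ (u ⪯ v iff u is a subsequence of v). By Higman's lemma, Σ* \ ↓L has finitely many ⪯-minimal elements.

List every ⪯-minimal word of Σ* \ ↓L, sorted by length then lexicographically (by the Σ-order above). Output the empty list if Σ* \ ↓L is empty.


|Q|=48, |F|=21, |δ|=104 (32 ε).
min D↑ (19 st, q0=0, F={14}): 0:c→1,q→2 1:c→3,q→4 2:c→5,q→6 3:c→7,q→8 4:c→9,q→10 5:c→11,q→12 6:c→13,q→6 7:c→14,q→7 8:c→7,q→15 9:c→16,q→17 10:c→18,q→10 11:c→7,q→17 12:c→18,q→7 13:c→18,q→14 14:c→14,q→14 15:c→16,q→15 16:c→14,q→14 17:c→16,q→7 18:c→16,q→14 (ε-aug+det+¬).
'cccc': N↓-sim [31, 27, 19, 8, 3] end={s0,s24,s40} rej; 4/4 del acc.
'qqcq': |S_i|=[31, 26, 15, 7, 1] end={s0} rej; 4/4 del acc.
'cqccq': |S_i|=[31, 27, 20, 10, 6, 1] end={s0} ∉↓L; 5/5 deletions ∈↓L.
'qcqqc': |S_i|=[31, 26, 17, 11, 3, 2] end={s0,s40} — reject; 5/5 del acc.
4 words, ⪯-incomp.

Antichain: [cccc, qqcq, cqccq, qcqqc].


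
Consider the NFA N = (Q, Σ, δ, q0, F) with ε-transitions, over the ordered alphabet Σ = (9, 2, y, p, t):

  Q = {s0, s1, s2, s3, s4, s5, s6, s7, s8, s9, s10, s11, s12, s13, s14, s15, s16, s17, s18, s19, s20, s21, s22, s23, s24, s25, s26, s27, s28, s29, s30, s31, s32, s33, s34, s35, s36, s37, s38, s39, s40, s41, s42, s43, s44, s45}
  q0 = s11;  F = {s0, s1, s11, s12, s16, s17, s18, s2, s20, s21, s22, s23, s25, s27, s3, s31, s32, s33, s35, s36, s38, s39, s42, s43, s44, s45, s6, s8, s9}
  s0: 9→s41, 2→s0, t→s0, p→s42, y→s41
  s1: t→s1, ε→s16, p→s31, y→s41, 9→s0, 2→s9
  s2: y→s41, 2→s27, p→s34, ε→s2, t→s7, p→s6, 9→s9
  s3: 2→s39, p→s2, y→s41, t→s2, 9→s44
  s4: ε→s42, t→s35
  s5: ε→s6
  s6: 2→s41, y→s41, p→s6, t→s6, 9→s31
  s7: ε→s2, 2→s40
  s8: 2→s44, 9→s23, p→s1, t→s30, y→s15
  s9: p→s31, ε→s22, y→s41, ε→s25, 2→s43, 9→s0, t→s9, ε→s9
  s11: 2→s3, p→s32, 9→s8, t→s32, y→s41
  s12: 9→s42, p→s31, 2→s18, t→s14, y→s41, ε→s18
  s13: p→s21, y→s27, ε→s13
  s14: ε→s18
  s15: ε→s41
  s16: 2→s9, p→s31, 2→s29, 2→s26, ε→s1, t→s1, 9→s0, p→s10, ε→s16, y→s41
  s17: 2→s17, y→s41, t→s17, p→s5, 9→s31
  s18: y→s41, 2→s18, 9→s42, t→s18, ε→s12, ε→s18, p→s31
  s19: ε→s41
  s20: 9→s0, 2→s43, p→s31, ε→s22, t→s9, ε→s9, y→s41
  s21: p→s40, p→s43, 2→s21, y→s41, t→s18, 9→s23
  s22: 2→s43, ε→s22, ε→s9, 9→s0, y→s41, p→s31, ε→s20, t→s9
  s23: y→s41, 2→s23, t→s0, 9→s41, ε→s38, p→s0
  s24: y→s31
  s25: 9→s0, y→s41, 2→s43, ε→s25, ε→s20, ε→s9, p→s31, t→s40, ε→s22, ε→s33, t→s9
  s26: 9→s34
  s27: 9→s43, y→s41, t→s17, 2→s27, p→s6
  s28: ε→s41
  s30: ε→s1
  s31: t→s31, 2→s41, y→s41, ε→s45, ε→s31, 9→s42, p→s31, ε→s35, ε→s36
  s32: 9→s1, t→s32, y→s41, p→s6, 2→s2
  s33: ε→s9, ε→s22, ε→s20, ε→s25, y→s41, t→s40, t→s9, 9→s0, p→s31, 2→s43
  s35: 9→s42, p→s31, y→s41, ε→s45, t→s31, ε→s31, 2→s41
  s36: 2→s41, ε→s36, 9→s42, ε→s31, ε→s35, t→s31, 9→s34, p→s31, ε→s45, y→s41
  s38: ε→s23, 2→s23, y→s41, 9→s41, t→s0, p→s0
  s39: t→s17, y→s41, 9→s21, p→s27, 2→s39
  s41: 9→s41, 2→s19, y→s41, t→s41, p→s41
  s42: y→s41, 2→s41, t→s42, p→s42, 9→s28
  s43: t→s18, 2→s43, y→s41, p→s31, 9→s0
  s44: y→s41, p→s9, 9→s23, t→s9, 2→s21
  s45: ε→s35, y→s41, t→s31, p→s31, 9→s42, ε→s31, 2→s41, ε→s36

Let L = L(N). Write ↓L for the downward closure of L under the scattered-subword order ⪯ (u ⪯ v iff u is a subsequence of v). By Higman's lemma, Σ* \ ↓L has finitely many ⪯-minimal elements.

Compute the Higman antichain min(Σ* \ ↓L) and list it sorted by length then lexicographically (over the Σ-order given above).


|Q|=46, |F|=29, |δ|=212 (48 ε).
min D↑ (20 st, q0=0, F={3}): 0:9→1,2→2,y→3,p→4,t→4 1:9→5,2→6,y→3,p→7,t→7 2:9→6,2→8,y→3,p→9,t→9 3:9→3,2→3,y→3,p→3,t→3 4:9→7,2→9,y→3,p→10,t→4 5:9→3,2→5,y→3,p→11,t→11 6:9→5,2→12,y→3,p→13,t→13 7:9→11,2→13,y→3,p→14,t→7 8:9→12,2→8,y→3,p→15,t→16 9:9→13,2→15,y→3,p→10,t→9 10:9→14,2→3,y→3,p→10,t→10 11:9→3,2→11,y→3,p→17,t→11 12:9→5,2→12,y→3,p→18,t→19 13:9→11,2→18,y→3,p→14,t→13 14:9→17,2→3,y→3,p→14,t→14 15:9→18,2→15,y→3,p→10,t→16 16:9→14,2→16,y→3,p→10,t→16 17:9→3,2→3,y→3,p→17,t→17 18:9→11,2→18,y→3,p→14,t→19 19:9→17,2→19,y→3,p→14,t→19 [Hopcroft].
'y': |S_i|=[42, 3] end={s15,s19,s41} ∉↓L; 1/1 deletions ∈↓L.
'999': |S_i|=[42, 32, 8, 3] end={s19,s28,s41} rej; 3/3 deletions ∈↓L.
'pp2': run [42, 32, 12, 2] end={s19,s41} — reject; 3/3 single-dels accept.
'tp2': N↓-sim [42, 33, 12, 2] end={s19,s41} rej; 3/3 deletions ∈↓L.
'22t92': |S_i|=[42, 34, 23, 16, 9, 2] end={s19,s41} ∉↓L; 5/5 deletions ∈↓L.
5 obstructions.

min(Σ*\↓L) = [y, 999, pp2, tp2, 22t92].


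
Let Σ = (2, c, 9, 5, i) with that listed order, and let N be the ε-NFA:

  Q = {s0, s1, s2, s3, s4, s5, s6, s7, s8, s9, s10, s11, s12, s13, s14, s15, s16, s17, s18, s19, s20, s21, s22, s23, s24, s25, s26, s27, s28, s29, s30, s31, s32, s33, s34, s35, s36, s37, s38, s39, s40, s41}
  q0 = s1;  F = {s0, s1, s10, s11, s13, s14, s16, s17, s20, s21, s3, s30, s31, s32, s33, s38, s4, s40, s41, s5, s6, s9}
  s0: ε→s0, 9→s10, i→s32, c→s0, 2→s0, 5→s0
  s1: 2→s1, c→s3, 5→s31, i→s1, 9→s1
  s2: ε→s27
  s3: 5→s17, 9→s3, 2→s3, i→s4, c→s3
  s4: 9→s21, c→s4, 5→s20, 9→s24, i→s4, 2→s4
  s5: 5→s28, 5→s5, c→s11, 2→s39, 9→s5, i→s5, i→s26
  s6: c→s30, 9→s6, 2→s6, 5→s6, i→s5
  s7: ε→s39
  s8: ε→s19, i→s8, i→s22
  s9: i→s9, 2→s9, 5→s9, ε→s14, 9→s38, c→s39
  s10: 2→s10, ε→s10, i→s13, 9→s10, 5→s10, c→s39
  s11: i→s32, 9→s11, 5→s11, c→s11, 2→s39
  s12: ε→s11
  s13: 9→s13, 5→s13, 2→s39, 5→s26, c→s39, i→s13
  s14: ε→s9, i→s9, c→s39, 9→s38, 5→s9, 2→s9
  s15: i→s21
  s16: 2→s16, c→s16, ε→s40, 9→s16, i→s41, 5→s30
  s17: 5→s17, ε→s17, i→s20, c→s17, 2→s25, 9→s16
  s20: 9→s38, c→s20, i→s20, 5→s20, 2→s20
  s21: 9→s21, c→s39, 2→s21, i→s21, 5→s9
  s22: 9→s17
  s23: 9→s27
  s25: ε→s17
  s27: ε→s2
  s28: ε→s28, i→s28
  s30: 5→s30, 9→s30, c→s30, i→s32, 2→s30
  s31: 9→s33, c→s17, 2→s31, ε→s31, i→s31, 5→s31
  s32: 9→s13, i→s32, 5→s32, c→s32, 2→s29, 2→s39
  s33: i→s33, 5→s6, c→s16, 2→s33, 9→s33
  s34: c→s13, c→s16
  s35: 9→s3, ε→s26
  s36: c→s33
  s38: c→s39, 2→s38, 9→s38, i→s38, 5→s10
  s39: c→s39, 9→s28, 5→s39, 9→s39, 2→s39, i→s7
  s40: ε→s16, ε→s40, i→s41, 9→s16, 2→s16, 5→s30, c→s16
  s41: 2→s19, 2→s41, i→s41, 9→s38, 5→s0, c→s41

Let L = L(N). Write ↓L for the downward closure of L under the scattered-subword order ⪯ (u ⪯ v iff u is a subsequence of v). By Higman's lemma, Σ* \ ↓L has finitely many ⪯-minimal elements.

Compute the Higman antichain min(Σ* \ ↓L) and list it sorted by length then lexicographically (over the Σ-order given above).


A = [ci9c, 595i2].

|Q|=42, |F|=22, |δ|=149 (17 ε).
min D↑ (21 st, q0=0, F={13}): 0:2→0,c→1,9→0,5→2,i→0 1:2→1,c→1,9→1,5→3,i→4 2:2→2,c→3,9→5,5→2,i→2 3:2→3,c→3,9→6,5→3,i→7 4:2→4,c→4,9→8,5→7,i→4 5:2→5,c→6,9→5,5→9,i→5 6:2→6,c→6,9→6,5→10,i→11 7:2→7,c→7,9→12,5→7,i→7 8:2→8,c→13,9→8,5→14,i→8 9:2→9,c→10,9→9,5→9,i→15 10:2→10,c→10,9→10,5→10,i→16 11:2→11,c→11,9→12,5→17,i→11 12:2→12,c→13,9→12,5→18,i→12 13:2→13,c→13,9→13,5→13,i→13 14:2→14,c→13,9→12,5→14,i→14 15:2→13,c→19,9→15,5→15,i→15 16:2→13,c→16,9→20,5→16,i→16 17:2→17,c→17,9→18,5→17,i→16 18:2→18,c→13,9→18,5→18,i→20 19:2→13,c→19,9→19,5→19,i→16 20:2→13,c→13,9→20,5→20,i→20 [Hopcroft].
'ci9c': |S_i|=[30, 25, 18, 11, 3] end={s28,s39,s7} ∉↓L; 4/4 del acc.
'595i2': run [30, 25, 19, 13, 9, 4] end={s28,s29,s39,s7} — reject; 5/5 single-dels accept.
2 obstructions.


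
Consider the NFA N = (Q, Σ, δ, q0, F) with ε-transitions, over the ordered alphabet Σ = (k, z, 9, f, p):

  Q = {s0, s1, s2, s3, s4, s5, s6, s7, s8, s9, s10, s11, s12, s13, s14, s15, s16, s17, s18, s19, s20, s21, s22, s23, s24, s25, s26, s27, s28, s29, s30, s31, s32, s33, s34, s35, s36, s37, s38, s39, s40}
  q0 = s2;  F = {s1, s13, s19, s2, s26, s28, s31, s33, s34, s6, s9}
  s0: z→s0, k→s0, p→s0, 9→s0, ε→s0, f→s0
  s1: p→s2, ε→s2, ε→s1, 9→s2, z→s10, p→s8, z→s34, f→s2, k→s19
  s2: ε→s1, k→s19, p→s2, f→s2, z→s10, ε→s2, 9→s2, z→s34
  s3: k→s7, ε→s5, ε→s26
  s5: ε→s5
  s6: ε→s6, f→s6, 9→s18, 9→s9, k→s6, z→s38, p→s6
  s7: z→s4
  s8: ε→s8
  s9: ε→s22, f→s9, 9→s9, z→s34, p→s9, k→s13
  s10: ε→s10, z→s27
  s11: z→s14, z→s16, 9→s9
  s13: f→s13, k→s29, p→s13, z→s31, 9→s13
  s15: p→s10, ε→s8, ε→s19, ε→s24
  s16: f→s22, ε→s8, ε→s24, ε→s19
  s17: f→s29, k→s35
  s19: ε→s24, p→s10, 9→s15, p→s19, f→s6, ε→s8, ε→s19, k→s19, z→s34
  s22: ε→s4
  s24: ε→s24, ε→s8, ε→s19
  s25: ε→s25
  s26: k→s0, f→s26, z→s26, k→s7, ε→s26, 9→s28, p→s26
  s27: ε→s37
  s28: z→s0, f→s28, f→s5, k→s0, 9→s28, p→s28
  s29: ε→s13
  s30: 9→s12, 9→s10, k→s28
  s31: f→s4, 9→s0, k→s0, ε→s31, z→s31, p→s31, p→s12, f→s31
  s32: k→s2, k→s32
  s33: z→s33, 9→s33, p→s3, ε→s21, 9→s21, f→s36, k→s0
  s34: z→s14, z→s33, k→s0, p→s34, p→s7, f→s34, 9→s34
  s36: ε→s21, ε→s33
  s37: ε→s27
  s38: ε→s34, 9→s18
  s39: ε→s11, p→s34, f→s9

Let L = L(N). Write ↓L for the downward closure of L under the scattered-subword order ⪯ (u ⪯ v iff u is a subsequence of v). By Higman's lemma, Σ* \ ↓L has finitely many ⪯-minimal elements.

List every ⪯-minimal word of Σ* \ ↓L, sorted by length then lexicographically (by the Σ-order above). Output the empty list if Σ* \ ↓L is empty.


A = [zk, zzp9z, kf9kz9].

|Q|=41, |F|=11, |δ|=126 (36 ε).
min D↑ (11 st, q0=0, F={4}): 0:k→1,z→2,9→0,f→0,p→0 1:k→1,z→2,9→1,f→3,p→1 2:k→4,z→5,9→2,f→2,p→2 3:k→3,z→2,9→6,f→3,p→3 4:k→4,z→4,9→4,f→4,p→4 5:k→4,z→5,9→5,f→5,p→7 6:k→8,z→2,9→6,f→6,p→6 7:k→4,z→7,9→9,f→7,p→7 8:k→8,z→10,9→8,f→8,p→8 9:k→4,z→4,9→9,f→9,p→9 10:k→4,z→10,9→4,f→10,p→10 [Hopcroft].
'zk': |S_i|=[30, 19, 3] end={s0,s4,s7} — reject; 2/2 deletions ∈↓L.
'zzp9z': |S_i|=[30, 19, 15, 9, 3, 1] end={s0} — reject; 5/5 del acc.
'kf9kz9': run [30, 28, 21, 19, 7, 4, 1] end={s0} ∉↓L; 6/6 deletions ∈↓L.
3 minimals (antichain).


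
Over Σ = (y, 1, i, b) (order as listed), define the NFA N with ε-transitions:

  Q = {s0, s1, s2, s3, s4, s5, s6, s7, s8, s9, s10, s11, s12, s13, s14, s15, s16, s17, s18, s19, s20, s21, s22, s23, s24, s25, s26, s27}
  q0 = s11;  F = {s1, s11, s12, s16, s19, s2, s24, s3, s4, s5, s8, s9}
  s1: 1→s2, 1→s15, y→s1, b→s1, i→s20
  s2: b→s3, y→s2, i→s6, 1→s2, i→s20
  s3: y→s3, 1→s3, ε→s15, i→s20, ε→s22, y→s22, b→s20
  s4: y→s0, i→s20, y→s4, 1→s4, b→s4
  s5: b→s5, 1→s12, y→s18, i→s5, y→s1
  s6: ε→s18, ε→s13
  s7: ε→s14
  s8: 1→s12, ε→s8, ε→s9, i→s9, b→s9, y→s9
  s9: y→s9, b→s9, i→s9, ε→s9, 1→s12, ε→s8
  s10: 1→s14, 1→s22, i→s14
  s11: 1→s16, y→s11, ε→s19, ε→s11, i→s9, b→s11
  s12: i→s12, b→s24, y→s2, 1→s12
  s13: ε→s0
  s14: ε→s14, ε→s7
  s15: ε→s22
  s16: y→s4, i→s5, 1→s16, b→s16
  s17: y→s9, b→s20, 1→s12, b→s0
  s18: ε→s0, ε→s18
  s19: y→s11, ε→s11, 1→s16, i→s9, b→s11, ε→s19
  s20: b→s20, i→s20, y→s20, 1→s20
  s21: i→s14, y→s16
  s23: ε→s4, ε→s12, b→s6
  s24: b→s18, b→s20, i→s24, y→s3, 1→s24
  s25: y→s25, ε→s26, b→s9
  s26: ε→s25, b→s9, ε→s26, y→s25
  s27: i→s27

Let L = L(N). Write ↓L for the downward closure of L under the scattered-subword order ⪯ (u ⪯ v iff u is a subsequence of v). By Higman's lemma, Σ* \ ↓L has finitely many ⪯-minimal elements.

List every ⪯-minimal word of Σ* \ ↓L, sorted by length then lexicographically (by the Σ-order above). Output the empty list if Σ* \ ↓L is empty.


min(Σ*\↓L) = [1yi, i1bb].

|Q|=28, |F|=12, |δ|=97 (24 ε).
min D↑ (11 st, q0=0, F={6}): 0:y→0,1→1,i→2,b→0 1:y→3,1→1,i→4,b→1 2:y→2,1→5,i→2,b→2 3:y→3,1→3,i→6,b→3 4:y→7,1→5,i→4,b→4 5:y→8,1→5,i→5,b→9 6:y→6,1→6,i→6,b→6 7:y→7,1→8,i→6,b→7 8:y→8,1→8,i→6,b→10 9:y→10,1→9,i→9,b→6 10:y→10,1→10,i→6,b→6 [Hopcroft].
'1yi': run [19, 15, 11, 5] end={s0,s13,s18,s20,s6} — reject; 3/3 single-dels accept.
'i1bb': N↓-sim [19, 15, 11, 7, 3] end={s0,s18,s20} — reject; 4/4 single-dels accept.
2 minimals (antichain).
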